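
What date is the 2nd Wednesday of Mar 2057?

Mar 14, 2057

Mar 2057 begins on a Thursday, so the first Wednesday is Mar 7 (6 days later).
The 2nd Wednesday is 1 weeks later: 7 + 7 = 14.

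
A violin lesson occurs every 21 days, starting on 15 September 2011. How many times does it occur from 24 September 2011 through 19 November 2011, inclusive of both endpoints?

3

Occurrences land 21·i days after 15 September 2011 for i = 0, 1, 2, …
24 September 2011 is 9 days after the start; 9 ÷ 21 = 0 remainder 9; since the remainder is 9, round up to i = 1. First occurrence in the window: #2 on 6 October 2011 (1×21 = 21 days in).
19 November 2011 is 65 days after the start; 65 ÷ 21 = 3 remainder 2. Last occurrence in the window: #4 on 17 November 2011.
Occurrences #2 through #4: 3 in total.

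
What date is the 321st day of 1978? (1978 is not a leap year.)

January has 31 days (321 − 31 = 290 remain).
February has 28 days (290 − 28 = 262 remain).
March has 31 days (262 − 31 = 231 remain).
April has 30 days (231 − 30 = 201 remain).
May has 31 days (201 − 31 = 170 remain).
June has 30 days (170 − 30 = 140 remain).
July has 31 days (140 − 31 = 109 remain).
August has 31 days (109 − 31 = 78 remain).
September has 30 days (78 − 30 = 48 remain).
October has 31 days (48 − 31 = 17 remain).
17 into November → November 17.

November 17, 1978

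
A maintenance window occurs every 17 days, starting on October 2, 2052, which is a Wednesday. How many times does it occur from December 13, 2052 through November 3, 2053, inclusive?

19

Occurrences land 17·i days after October 2, 2052 for i = 0, 1, 2, …
December 13, 2052 is 72 days after the start; 72 ÷ 17 = 4 remainder 4; since the remainder is 4, round up to i = 5. First occurrence in the window: #6 on December 26, 2052 (5×17 = 85 days in).
November 3, 2053 is 397 days after the start; 397 ÷ 17 = 23 remainder 6. Last occurrence in the window: #24 on October 28, 2053.
Occurrences #6 through #24: 19 in total.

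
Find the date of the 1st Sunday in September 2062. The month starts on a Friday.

3 September 2062

September 2062 begins on a Friday, so the first Sunday is September 3 (2 days later).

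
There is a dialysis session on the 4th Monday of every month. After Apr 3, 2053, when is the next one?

Apr 28, 2053

Apr 2053 starts on a Tuesday; its first Monday is the 7th, so the 4th Monday is the 28th — Apr 28, 2053.
Apr 28, 2053 is after Apr 3, 2053, so that is the next one.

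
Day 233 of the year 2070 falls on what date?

January has 31 days (233 − 31 = 202 remain).
February has 28 days (202 − 28 = 174 remain).
March has 31 days (174 − 31 = 143 remain).
April has 30 days (143 − 30 = 113 remain).
May has 31 days (113 − 31 = 82 remain).
June has 30 days (82 − 30 = 52 remain).
July has 31 days (52 − 31 = 21 remain).
21 into August → August 21.

21 August 2070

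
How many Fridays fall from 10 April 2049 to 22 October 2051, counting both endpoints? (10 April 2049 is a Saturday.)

10 April 2049 is a Saturday; the first Friday on or after it is 16 April 2049 (6 days later).
From 16 April 2049 to 22 October 2051: 259 + 365 + 295 = 919 days (rest of 2049, 2050, to 22 October 2051 in 2051).
919 ÷ 7 = 131 full weeks with remainder 2, so 131 more Fridays after the first → 132.

132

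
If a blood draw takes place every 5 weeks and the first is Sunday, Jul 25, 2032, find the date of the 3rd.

Oct 3, 2032

The 3rd occurrence is 2 intervals after the first: 2 × 35 = 70 days after Jul 25, 2032.
Jul has 31 days — 6 days to the end of Jul leaves 64.
Aug has 31 days (33 left).
Sep has 30 days (3 left).
3 days into Oct → Oct 3, 2032.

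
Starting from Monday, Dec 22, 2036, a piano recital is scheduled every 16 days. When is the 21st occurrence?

Nov 7, 2037

The 21st occurrence is 20 intervals after the first: 20 × 16 = 320 days after Dec 22, 2036.
Dec has 31 days — 9 days to the end of Dec leaves 311.
Jan has 31 days (280 left).
Feb has 28 days (252 left).
Mar has 31 days (221 left).
Apr has 30 days (191 left).
May has 31 days (160 left).
Jun has 30 days (130 left).
Jul has 31 days (99 left).
Aug has 31 days (68 left).
Sep has 30 days (38 left).
Oct has 31 days (7 left).
7 days into Nov → Nov 7, 2037.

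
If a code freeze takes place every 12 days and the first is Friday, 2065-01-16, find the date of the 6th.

2065-03-17

The 6th occurrence is 5 intervals after the first: 5 × 12 = 60 days after 2065-01-16.
January has 31 days — 15 days to the end of January leaves 45.
February has 28 days (17 left).
17 days into March → 2065-03-17.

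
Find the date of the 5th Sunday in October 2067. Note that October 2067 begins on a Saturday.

October 2067 begins on a Saturday, so the first Sunday is October 2 (1 day later).
The 5th Sunday is 4 weeks later: 2 + 28 = 30.

October 30, 2067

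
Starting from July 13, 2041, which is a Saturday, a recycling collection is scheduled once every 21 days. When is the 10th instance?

January 18, 2042

The 10th occurrence is 9 intervals after the first: 9 × 21 = 189 days after July 13, 2041.
July has 31 days — 18 days to the end of July leaves 171.
August has 31 days (140 left).
September has 30 days (110 left).
October has 31 days (79 left).
November has 30 days (49 left).
December has 31 days (18 left).
18 days into January → January 18, 2042.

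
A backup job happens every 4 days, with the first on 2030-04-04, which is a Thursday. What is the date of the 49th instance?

2030-10-13

The 49th occurrence is 48 intervals after the first: 48 × 4 = 192 days after 2030-04-04.
April has 30 days — 26 days to the end of April leaves 166.
May has 31 days (135 left).
June has 30 days (105 left).
July has 31 days (74 left).
August has 31 days (43 left).
September has 30 days (13 left).
13 days into October → 2030-10-13.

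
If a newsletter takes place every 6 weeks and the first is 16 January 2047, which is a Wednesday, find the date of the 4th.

22 May 2047

The 4th occurrence is 3 intervals after the first: 3 × 42 = 126 days after 16 January 2047.
January has 31 days — 15 days to the end of January leaves 111.
February has 28 days (83 left).
March has 31 days (52 left).
April has 30 days (22 left).
22 days into May → 22 May 2047.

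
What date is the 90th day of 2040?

January has 31 days (90 − 31 = 59 remain).
February has 29 days (59 − 29 = 30 remain).
30 into March → March 30.

March 30, 2040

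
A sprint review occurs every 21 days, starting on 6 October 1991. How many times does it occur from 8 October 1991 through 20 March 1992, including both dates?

Occurrences land 21·i days after 6 October 1991 for i = 0, 1, 2, …
8 October 1991 is 2 days after the start; 2 ÷ 21 = 0 remainder 2; since the remainder is 2, round up to i = 1. First occurrence in the window: #2 on 27 October 1991 (1×21 = 21 days in).
20 March 1992 is 166 days after the start; 166 ÷ 21 = 7 remainder 19. Last occurrence in the window: #8 on 1 March 1992.
Occurrences #2 through #8: 7 in total.

7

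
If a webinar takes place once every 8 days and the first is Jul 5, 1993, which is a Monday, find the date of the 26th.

The 26th occurrence is 25 intervals after the first: 25 × 8 = 200 days after Jul 5, 1993.
Jul has 31 days — 26 days to the end of Jul leaves 174.
Aug has 31 days (143 left).
Sep has 30 days (113 left).
Oct has 31 days (82 left).
Nov has 30 days (52 left).
Dec has 31 days (21 left).
21 days into Jan → Jan 21, 1994.

Jan 21, 1994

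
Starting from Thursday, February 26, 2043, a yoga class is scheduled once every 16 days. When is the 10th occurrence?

The 10th occurrence is 9 intervals after the first: 9 × 16 = 144 days after February 26, 2043.
February has 28 days — 2 days to the end of February leaves 142.
March has 31 days (111 left).
April has 30 days (81 left).
May has 31 days (50 left).
June has 30 days (20 left).
20 days into July → July 20, 2043.

July 20, 2043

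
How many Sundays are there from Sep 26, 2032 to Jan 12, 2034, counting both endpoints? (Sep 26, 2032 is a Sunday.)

Sep 26, 2032 is a Sunday; the first Sunday on or after it is Sep 26, 2032.
From Sep 26, 2032 to Jan 12, 2034: 96 + 365 + 12 = 473 days (rest of 2032, 2033, to Jan 12, 2034 in 2034).
473 ÷ 7 = 67 full weeks with remainder 4, so 67 more Sundays after the first → 68.

68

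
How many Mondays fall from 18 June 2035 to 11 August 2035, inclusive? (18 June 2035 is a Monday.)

8

18 June 2035 is a Monday; the first Monday on or after it is 18 June 2035.
From 18 June 2035 to 11 August 2035: 12 + 31 + 11 = 54 days (rest of June, July, August).
54 ÷ 7 = 7 full weeks with remainder 5, so 7 more Mondays after the first → 8.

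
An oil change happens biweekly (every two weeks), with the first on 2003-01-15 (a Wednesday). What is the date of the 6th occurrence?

2003-03-26

The 6th occurrence is 5 intervals after the first: 5 × 14 = 70 days after 2003-01-15.
January has 31 days — 16 days to the end of January leaves 54.
February has 28 days (26 left).
26 days into March → 2003-03-26.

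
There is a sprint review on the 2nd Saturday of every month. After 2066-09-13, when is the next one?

2066-10-09

September 2066 starts on a Wednesday; its first Saturday is the 4th, so the 2nd Saturday is the 11th — 2066-09-11.
That is not after 2066-09-13, so look at October 2066.
October 2066 starts on a Friday; its first Saturday is the 2nd, so the 2nd Saturday is the 9th — 2066-10-09.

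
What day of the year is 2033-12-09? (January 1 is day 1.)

Days in months before December: 31 + 28 + 31 + 30 + 31 + 30 + 31 + 31 + 30 + 31 + 30 = 334.
Plus 9 days into December → day 343.

343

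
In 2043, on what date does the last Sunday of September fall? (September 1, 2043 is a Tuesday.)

September 2043 begins on a Tuesday, so the first Sunday is September 6 (5 days later).
September 2043 has 30 days. Adding weeks: 6, 13, 20, 27 — the last one ≤ 30 is the 27th.

27 September 2043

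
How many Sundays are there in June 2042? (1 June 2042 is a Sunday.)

1 June 2042 is a Sunday; the first Sunday on or after it is 1 June 2042.
From 1 June 2042 to 30 June 2042 is 30 − 1 = 29 days.
29 ÷ 7 = 4 full weeks with remainder 1, so 4 more Sundays after the first → 5.

5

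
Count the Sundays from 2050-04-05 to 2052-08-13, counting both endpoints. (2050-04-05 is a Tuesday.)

2050-04-05 is a Tuesday; the first Sunday on or after it is 2050-04-10 (5 days later).
From 2050-04-10 to 2052-08-13: 265 + 365 + 226 = 856 days (rest of 2050, 2051, to 2052-08-13 in 2052).
856 ÷ 7 = 122 full weeks with remainder 2, so 122 more Sundays after the first → 123.

123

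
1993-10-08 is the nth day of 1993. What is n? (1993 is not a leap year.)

281

Days in months before October: 31 + 28 + 31 + 30 + 31 + 30 + 31 + 31 + 30 = 273.
Plus 8 days into October → day 281.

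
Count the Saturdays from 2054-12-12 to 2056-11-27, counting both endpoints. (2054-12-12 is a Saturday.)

103

2054-12-12 is a Saturday; the first Saturday on or after it is 2054-12-12.
From 2054-12-12 to 2056-11-27: 19 + 365 + 332 = 716 days (rest of 2054, 2055, to 2056-11-27 in 2056).
716 ÷ 7 = 102 full weeks with remainder 2, so 102 more Saturdays after the first → 103.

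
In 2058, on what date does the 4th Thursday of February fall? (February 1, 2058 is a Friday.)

February 2058 begins on a Friday, so the first Thursday is February 7 (6 days later).
The 4th Thursday is 3 weeks later: 7 + 21 = 28.

2058-02-28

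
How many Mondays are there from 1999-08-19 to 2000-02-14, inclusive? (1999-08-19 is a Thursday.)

26

1999-08-19 is a Thursday; the first Monday on or after it is 1999-08-23 (4 days later).
From 1999-08-23 to 2000-02-14: 8 + 30 + 31 + 30 + 31 + 31 + 14 = 175 days (rest of August, September, October, November, December, January, February).
175 ÷ 7 = 25 full weeks with remainder 0, so 25 more Mondays after the first → 26.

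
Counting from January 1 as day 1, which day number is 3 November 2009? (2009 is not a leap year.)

Days in months before November: 31 + 28 + 31 + 30 + 31 + 30 + 31 + 31 + 30 + 31 = 304.
Plus 3 days into November → day 307.

307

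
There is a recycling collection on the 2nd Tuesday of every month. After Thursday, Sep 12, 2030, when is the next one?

Oct 8, 2030

Sep 2030 starts on a Sunday; its first Tuesday is the 3rd, so the 2nd Tuesday is the 10th — Sep 10, 2030.
That is not after Sep 12, 2030, so look at Oct 2030.
Oct 2030 starts on a Tuesday; its first Tuesday is the 1st, so the 2nd Tuesday is the 8th — Oct 8, 2030.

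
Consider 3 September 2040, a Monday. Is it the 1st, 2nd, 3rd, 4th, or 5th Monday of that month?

1st

Day 3 falls in week ⌈3/7⌉ of the month.
Days 1–7 hold the 1st Monday, 8–14 the 2nd, 15–21 the 3rd, 22–28 the 4th, 29–31 the 5th.
3 is in the range for the 1st.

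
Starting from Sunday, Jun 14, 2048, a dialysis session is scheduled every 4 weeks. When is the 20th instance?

The 20th occurrence is 19 intervals after the first: 19 × 28 = 532 days after Jun 14, 2048.
Jun has 30 days — 16 days to the end of Jun leaves 516.
From end of Jun to end of 2048 is 184 days (332 left).
Jan has 31 days (301 left).
Feb has 28 days (273 left).
Mar has 31 days (242 left).
Apr has 30 days (212 left).
May has 31 days (181 left).
Jun has 30 days (151 left).
Jul has 31 days (120 left).
Aug has 31 days (89 left).
Sep has 30 days (59 left).
Oct has 31 days (28 left).
28 days into Nov → Nov 28, 2049.

Nov 28, 2049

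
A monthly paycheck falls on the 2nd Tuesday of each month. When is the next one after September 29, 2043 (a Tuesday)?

September 2043 starts on a Tuesday; its first Tuesday is the 1st, so the 2nd Tuesday is the 8th — September 8, 2043.
That is not after September 29, 2043, so look at October 2043.
October 2043 starts on a Thursday; its first Tuesday is the 6th, so the 2nd Tuesday is the 13th — October 13, 2043.

October 13, 2043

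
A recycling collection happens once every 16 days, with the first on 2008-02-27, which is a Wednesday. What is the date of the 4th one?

The 4th occurrence is 3 intervals after the first: 3 × 16 = 48 days after 2008-02-27.
February has 29 days — 2 days to the end of February leaves 46.
March has 31 days (15 left).
15 days into April → 2008-04-15.

2008-04-15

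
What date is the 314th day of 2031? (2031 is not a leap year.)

January has 31 days (314 − 31 = 283 remain).
February has 28 days (283 − 28 = 255 remain).
March has 31 days (255 − 31 = 224 remain).
April has 30 days (224 − 30 = 194 remain).
May has 31 days (194 − 31 = 163 remain).
June has 30 days (163 − 30 = 133 remain).
July has 31 days (133 − 31 = 102 remain).
August has 31 days (102 − 31 = 71 remain).
September has 30 days (71 − 30 = 41 remain).
October has 31 days (41 − 31 = 10 remain).
10 into November → November 10.

November 10, 2031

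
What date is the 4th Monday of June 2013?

2013-06-24

June 2013 begins on a Saturday, so the first Monday is June 3 (2 days later).
The 4th Monday is 3 weeks later: 3 + 21 = 24.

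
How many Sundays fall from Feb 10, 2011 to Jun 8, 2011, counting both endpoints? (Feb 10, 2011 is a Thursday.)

17

Feb 10, 2011 is a Thursday; the first Sunday on or after it is Feb 13, 2011 (3 days later).
From Feb 13, 2011 to Jun 8, 2011: 15 + 31 + 30 + 31 + 8 = 115 days (rest of Feb, Mar, Apr, May, Jun).
115 ÷ 7 = 16 full weeks with remainder 3, so 16 more Sundays after the first → 17.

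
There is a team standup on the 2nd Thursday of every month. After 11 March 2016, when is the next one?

14 April 2016

March 2016 starts on a Tuesday; its first Thursday is the 3rd, so the 2nd Thursday is the 10th — 10 March 2016.
That is not after 11 March 2016, so look at April 2016.
April 2016 starts on a Friday; its first Thursday is the 7th, so the 2nd Thursday is the 14th — 14 April 2016.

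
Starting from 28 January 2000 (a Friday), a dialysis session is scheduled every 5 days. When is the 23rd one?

The 23rd occurrence is 22 intervals after the first: 22 × 5 = 110 days after 28 January 2000.
January has 31 days — 3 days to the end of January leaves 107.
February has 29 days (78 left).
March has 31 days (47 left).
April has 30 days (17 left).
17 days into May → 17 May 2000.

17 May 2000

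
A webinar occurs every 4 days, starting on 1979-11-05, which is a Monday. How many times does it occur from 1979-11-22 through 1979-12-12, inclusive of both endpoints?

Occurrences land 4·i days after 1979-11-05 for i = 0, 1, 2, …
1979-11-22 is 17 days after the start; 17 ÷ 4 = 4 remainder 1; since the remainder is 1, round up to i = 5. First occurrence in the window: #6 on 1979-11-25 (5×4 = 20 days in).
1979-12-12 is 37 days after the start; 37 ÷ 4 = 9 remainder 1. Last occurrence in the window: #10 on 1979-12-11.
Occurrences #6 through #10: 5 in total.

5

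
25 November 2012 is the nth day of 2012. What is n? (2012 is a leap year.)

330

Days in months before November: 31 + 29 + 31 + 30 + 31 + 30 + 31 + 31 + 30 + 31 = 305.
Plus 25 days into November → day 330.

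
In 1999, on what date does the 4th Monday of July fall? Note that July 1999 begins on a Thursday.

July 26, 1999

July 1999 begins on a Thursday, so the first Monday is July 5 (4 days later).
The 4th Monday is 3 weeks later: 5 + 21 = 26.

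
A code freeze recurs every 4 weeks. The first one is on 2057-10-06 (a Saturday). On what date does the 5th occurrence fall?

2058-01-26

The 5th occurrence is 4 intervals after the first: 4 × 28 = 112 days after 2057-10-06.
October has 31 days — 25 days to the end of October leaves 87.
November has 30 days (57 left).
December has 31 days (26 left).
26 days into January → 2058-01-26.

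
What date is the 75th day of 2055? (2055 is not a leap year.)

January has 31 days (75 − 31 = 44 remain).
February has 28 days (44 − 28 = 16 remain).
16 into March → March 16.

March 16, 2055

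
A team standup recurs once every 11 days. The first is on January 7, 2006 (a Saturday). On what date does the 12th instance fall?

May 8, 2006

The 12th occurrence is 11 intervals after the first: 11 × 11 = 121 days after January 7, 2006.
January has 31 days — 24 days to the end of January leaves 97.
February has 28 days (69 left).
March has 31 days (38 left).
April has 30 days (8 left).
8 days into May → May 8, 2006.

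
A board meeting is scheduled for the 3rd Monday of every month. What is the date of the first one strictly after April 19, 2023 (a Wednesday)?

May 15, 2023

April 2023 starts on a Saturday; its first Monday is the 3rd, so the 3rd Monday is the 17th — April 17, 2023.
That is not after April 19, 2023, so look at May 2023.
May 2023 starts on a Monday; its first Monday is the 1st, so the 3rd Monday is the 15th — May 15, 2023.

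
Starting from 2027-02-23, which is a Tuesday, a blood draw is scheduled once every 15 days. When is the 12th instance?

2027-08-07

The 12th occurrence is 11 intervals after the first: 11 × 15 = 165 days after 2027-02-23.
February has 28 days — 5 days to the end of February leaves 160.
March has 31 days (129 left).
April has 30 days (99 left).
May has 31 days (68 left).
June has 30 days (38 left).
July has 31 days (7 left).
7 days into August → 2027-08-07.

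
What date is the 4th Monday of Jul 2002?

Jul 2002 begins on a Monday, so the first Monday is Jul 1.
The 4th Monday is 3 weeks later: 1 + 21 = 22.

Jul 22, 2002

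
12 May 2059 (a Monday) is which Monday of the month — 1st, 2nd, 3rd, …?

Day 12 falls in week ⌈12/7⌉ of the month.
Days 1–7 hold the 1st Monday, 8–14 the 2nd, 15–21 the 3rd, 22–28 the 4th, 29–31 the 5th.
12 is in the range for the 2nd.

2nd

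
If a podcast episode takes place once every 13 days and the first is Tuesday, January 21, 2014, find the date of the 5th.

The 5th occurrence is 4 intervals after the first: 4 × 13 = 52 days after January 21, 2014.
January has 31 days — 10 days to the end of January leaves 42.
February has 28 days (14 left).
14 days into March → March 14, 2014.

March 14, 2014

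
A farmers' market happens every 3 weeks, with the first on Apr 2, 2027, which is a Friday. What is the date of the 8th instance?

Aug 27, 2027

The 8th occurrence is 7 intervals after the first: 7 × 21 = 147 days after Apr 2, 2027.
Apr has 30 days — 28 days to the end of Apr leaves 119.
May has 31 days (88 left).
Jun has 30 days (58 left).
Jul has 31 days (27 left).
27 days into Aug → Aug 27, 2027.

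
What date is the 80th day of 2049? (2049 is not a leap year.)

Jan has 31 days (80 − 31 = 49 remain).
Feb has 28 days (49 − 28 = 21 remain).
21 into Mar → Mar 21.

Mar 21, 2049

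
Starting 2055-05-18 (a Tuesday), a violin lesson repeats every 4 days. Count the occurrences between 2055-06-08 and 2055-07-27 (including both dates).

12

Occurrences land 4·i days after 2055-05-18 for i = 0, 1, 2, …
2055-06-08 is 21 days after the start; 21 ÷ 4 = 5 remainder 1; since the remainder is 1, round up to i = 6. First occurrence in the window: #7 on 2055-06-11 (6×4 = 24 days in).
2055-07-27 is 70 days after the start; 70 ÷ 4 = 17 remainder 2. Last occurrence in the window: #18 on 2055-07-25.
Occurrences #7 through #18: 12 in total.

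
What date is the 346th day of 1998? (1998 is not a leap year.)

January has 31 days (346 − 31 = 315 remain).
February has 28 days (315 − 28 = 287 remain).
March has 31 days (287 − 31 = 256 remain).
April has 30 days (256 − 30 = 226 remain).
May has 31 days (226 − 31 = 195 remain).
June has 30 days (195 − 30 = 165 remain).
July has 31 days (165 − 31 = 134 remain).
August has 31 days (134 − 31 = 103 remain).
September has 30 days (103 − 30 = 73 remain).
October has 31 days (73 − 31 = 42 remain).
November has 30 days (42 − 30 = 12 remain).
12 into December → December 12.

December 12, 1998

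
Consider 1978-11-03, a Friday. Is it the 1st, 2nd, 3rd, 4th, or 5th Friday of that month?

Day 3 falls in week ⌈3/7⌉ of the month.
Days 1–7 hold the 1st Friday, 8–14 the 2nd, 15–21 the 3rd, 22–28 the 4th, 29–31 the 5th.
3 is in the range for the 1st.

1st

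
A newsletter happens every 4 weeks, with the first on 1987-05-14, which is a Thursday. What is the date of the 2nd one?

The 2nd occurrence is 1 interval after the first: 1 × 28 = 28 days after 1987-05-14.
May has 31 days — 17 days to the end of May leaves 11.
11 days into June → 1987-06-11.

1987-06-11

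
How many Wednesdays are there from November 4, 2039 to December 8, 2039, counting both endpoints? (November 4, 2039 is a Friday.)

5

November 4, 2039 is a Friday; the first Wednesday on or after it is November 9, 2039 (5 days later).
From November 9, 2039 to December 8, 2039: 21 + 8 = 29 days (rest of November, December).
29 ÷ 7 = 4 full weeks with remainder 1, so 4 more Wednesdays after the first → 5.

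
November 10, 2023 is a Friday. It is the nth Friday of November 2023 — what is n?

Day 10 falls in week ⌈10/7⌉ of the month.
Days 1–7 hold the 1st Friday, 8–14 the 2nd, 15–21 the 3rd, 22–28 the 4th, 29–31 the 5th.
10 is in the range for the 2nd.

2nd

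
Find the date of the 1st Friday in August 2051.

4 August 2051

August 2051 begins on a Tuesday, so the first Friday is August 4 (3 days later).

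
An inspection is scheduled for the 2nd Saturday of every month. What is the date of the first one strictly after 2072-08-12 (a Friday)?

2072-08-13

August 2072 starts on a Monday; its first Saturday is the 6th, so the 2nd Saturday is the 13th — 2072-08-13.
2072-08-13 is after 2072-08-12, so that is the next one.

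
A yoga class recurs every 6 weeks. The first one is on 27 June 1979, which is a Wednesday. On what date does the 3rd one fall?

19 September 1979

The 3rd occurrence is 2 intervals after the first: 2 × 42 = 84 days after 27 June 1979.
June has 30 days — 3 days to the end of June leaves 81.
July has 31 days (50 left).
August has 31 days (19 left).
19 days into September → 19 September 1979.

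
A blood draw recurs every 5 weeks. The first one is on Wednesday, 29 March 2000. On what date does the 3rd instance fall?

The 3rd occurrence is 2 intervals after the first: 2 × 35 = 70 days after 29 March 2000.
March has 31 days — 2 days to the end of March leaves 68.
April has 30 days (38 left).
May has 31 days (7 left).
7 days into June → 7 June 2000.

7 June 2000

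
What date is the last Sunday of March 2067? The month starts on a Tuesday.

March 2067 begins on a Tuesday, so the first Sunday is March 6 (5 days later).
March 2067 has 31 days. Adding weeks: 6, 13, 20, 27 — the last one ≤ 31 is the 27th.

2067-03-27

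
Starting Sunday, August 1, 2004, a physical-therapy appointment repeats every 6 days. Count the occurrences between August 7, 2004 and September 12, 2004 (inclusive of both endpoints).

7

Occurrences land 6·i days after August 1, 2004 for i = 0, 1, 2, …
August 7, 2004 is 6 days after the start; 6 ÷ 6 = 1 remainder 0. First occurrence in the window: #2 on August 7, 2004 (1×6 = 6 days in).
September 12, 2004 is 42 days after the start; 42 ÷ 6 = 7 remainder 0. Last occurrence in the window: #8 on September 12, 2004.
Occurrences #2 through #8: 7 in total.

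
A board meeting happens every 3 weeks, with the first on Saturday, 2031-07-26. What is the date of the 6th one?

The 6th occurrence is 5 intervals after the first: 5 × 21 = 105 days after 2031-07-26.
July has 31 days — 5 days to the end of July leaves 100.
August has 31 days (69 left).
September has 30 days (39 left).
October has 31 days (8 left).
8 days into November → 2031-11-08.

2031-11-08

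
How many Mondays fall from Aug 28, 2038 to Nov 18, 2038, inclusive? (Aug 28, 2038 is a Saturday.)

12

Aug 28, 2038 is a Saturday; the first Monday on or after it is Aug 30, 2038 (2 days later).
From Aug 30, 2038 to Nov 18, 2038: 1 + 30 + 31 + 18 = 80 days (rest of Aug, Sep, Oct, Nov).
80 ÷ 7 = 11 full weeks with remainder 3, so 11 more Mondays after the first → 12.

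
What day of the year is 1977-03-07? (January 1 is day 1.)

Days in months before March: 31 + 28 = 59.
Plus 7 days into March → day 66.

66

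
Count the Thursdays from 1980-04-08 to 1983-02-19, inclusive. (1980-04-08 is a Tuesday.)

150

1980-04-08 is a Tuesday; the first Thursday on or after it is 1980-04-10 (2 days later).
From 1980-04-10 to 1983-02-19: 265 + 365 + 365 + 50 = 1045 days (rest of 1980, 1981, 1982, to 1983-02-19 in 1983).
1045 ÷ 7 = 149 full weeks with remainder 2, so 149 more Thursdays after the first → 150.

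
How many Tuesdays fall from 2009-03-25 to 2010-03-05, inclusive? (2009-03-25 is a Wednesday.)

49

2009-03-25 is a Wednesday; the first Tuesday on or after it is 2009-03-31 (6 days later).
From 2009-03-31 to 2010-03-05: 275 + 64 = 339 days (rest of 2009, to 2010-03-05 in 2010).
339 ÷ 7 = 48 full weeks with remainder 3, so 48 more Tuesdays after the first → 49.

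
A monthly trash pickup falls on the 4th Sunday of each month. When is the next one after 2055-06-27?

2055-07-25

June 2055 starts on a Tuesday; its first Sunday is the 6th, so the 4th Sunday is the 27th — 2055-06-27.
That is not after 2055-06-27, so look at July 2055.
July 2055 starts on a Thursday; its first Sunday is the 4th, so the 4th Sunday is the 25th — 2055-07-25.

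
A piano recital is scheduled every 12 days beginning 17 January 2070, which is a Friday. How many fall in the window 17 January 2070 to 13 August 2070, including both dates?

Occurrences land 12·i days after 17 January 2070 for i = 0, 1, 2, …
The window opens on the start date, so the first occurrence inside is #1 on 17 January 2070.
13 August 2070 is 208 days after the start; 208 ÷ 12 = 17 remainder 4. Last occurrence in the window: #18 on 9 August 2070.
Occurrences #1 through #18: 18 in total.

18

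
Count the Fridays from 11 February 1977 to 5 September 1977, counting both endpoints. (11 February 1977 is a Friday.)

30

11 February 1977 is a Friday; the first Friday on or after it is 11 February 1977.
From 11 February 1977 to 5 September 1977: 17 + 31 + 30 + 31 + 30 + 31 + 31 + 5 = 206 days (rest of February, March, April, May, June, July, August, September).
206 ÷ 7 = 29 full weeks with remainder 3, so 29 more Fridays after the first → 30.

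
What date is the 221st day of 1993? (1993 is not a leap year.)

January has 31 days (221 − 31 = 190 remain).
February has 28 days (190 − 28 = 162 remain).
March has 31 days (162 − 31 = 131 remain).
April has 30 days (131 − 30 = 101 remain).
May has 31 days (101 − 31 = 70 remain).
June has 30 days (70 − 30 = 40 remain).
July has 31 days (40 − 31 = 9 remain).
9 into August → August 9.

1993-08-09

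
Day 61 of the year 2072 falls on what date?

March 1, 2072

January has 31 days (61 − 31 = 30 remain).
February has 29 days (30 − 29 = 1 remain).
1 into March → March 1.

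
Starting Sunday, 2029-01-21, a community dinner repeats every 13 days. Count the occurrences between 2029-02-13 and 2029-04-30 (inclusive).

Occurrences land 13·i days after 2029-01-21 for i = 0, 1, 2, …
2029-02-13 is 23 days after the start; 23 ÷ 13 = 1 remainder 10; since the remainder is 10, round up to i = 2. First occurrence in the window: #3 on 2029-02-16 (2×13 = 26 days in).
2029-04-30 is 99 days after the start; 99 ÷ 13 = 7 remainder 8. Last occurrence in the window: #8 on 2029-04-22.
Occurrences #3 through #8: 6 in total.

6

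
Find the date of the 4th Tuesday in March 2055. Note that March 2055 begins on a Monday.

2055-03-23

March 2055 begins on a Monday, so the first Tuesday is March 2 (1 day later).
The 4th Tuesday is 3 weeks later: 2 + 21 = 23.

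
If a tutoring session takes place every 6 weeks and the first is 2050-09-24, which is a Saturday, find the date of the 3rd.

The 3rd occurrence is 2 intervals after the first: 2 × 42 = 84 days after 2050-09-24.
September has 30 days — 6 days to the end of September leaves 78.
October has 31 days (47 left).
November has 30 days (17 left).
17 days into December → 2050-12-17.

2050-12-17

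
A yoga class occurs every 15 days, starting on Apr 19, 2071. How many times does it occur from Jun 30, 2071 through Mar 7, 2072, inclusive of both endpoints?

Occurrences land 15·i days after Apr 19, 2071 for i = 0, 1, 2, …
Jun 30, 2071 is 72 days after the start; 72 ÷ 15 = 4 remainder 12; since the remainder is 12, round up to i = 5. First occurrence in the window: #6 on Jul 3, 2071 (5×15 = 75 days in).
Mar 7, 2072 is 323 days after the start; 323 ÷ 15 = 21 remainder 8. Last occurrence in the window: #22 on Feb 28, 2072.
Occurrences #6 through #22: 17 in total.

17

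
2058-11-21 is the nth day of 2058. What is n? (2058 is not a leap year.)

Days in months before November: 31 + 28 + 31 + 30 + 31 + 30 + 31 + 31 + 30 + 31 = 304.
Plus 21 days into November → day 325.

325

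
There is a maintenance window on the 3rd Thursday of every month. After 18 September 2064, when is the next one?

September 2064 starts on a Monday; its first Thursday is the 4th, so the 3rd Thursday is the 18th — 18 September 2064.
That is not after 18 September 2064, so look at October 2064.
October 2064 starts on a Wednesday; its first Thursday is the 2nd, so the 3rd Thursday is the 16th — 16 October 2064.

16 October 2064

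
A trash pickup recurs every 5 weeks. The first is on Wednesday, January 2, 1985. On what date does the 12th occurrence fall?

The 12th occurrence is 11 intervals after the first: 11 × 35 = 385 days after January 2, 1985.
January has 31 days — 29 days to the end of January leaves 356.
February has 28 days (328 left).
March has 31 days (297 left).
April has 30 days (267 left).
May has 31 days (236 left).
June has 30 days (206 left).
July has 31 days (175 left).
August has 31 days (144 left).
September has 30 days (114 left).
October has 31 days (83 left).
November has 30 days (53 left).
December has 31 days (22 left).
22 days into January → January 22, 1986.

January 22, 1986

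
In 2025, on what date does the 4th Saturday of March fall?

March 22, 2025

March 2025 begins on a Saturday, so the first Saturday is March 1.
The 4th Saturday is 3 weeks later: 1 + 21 = 22.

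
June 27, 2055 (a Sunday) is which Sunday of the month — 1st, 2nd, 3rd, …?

4th

Day 27 falls in week ⌈27/7⌉ of the month.
Days 1–7 hold the 1st Sunday, 8–14 the 2nd, 15–21 the 3rd, 22–28 the 4th, 29–31 the 5th.
27 is in the range for the 4th.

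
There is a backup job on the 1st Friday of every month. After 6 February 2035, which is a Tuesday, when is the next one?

February 2035 starts on a Thursday, so its 1st Friday is 2 February 2035 (1 day in).
That is not after 6 February 2035, so look at March 2035.
March 2035 starts on a Thursday, so its 1st Friday is 2 March 2035 (1 day in).

2 March 2035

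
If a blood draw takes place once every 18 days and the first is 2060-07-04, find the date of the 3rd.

The 3rd occurrence is 2 intervals after the first: 2 × 18 = 36 days after 2060-07-04.
July has 31 days — 27 days to the end of July leaves 9.
9 days into August → 2060-08-09.

2060-08-09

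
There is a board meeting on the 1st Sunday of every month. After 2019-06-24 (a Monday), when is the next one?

June 2019 starts on a Saturday, so its 1st Sunday is 2019-06-02 (1 day in).
That is not after 2019-06-24, so look at July 2019.
July 2019 starts on a Monday, so its 1st Sunday is 2019-07-07 (6 days in).

2019-07-07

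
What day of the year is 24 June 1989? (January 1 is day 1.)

Days in months before June: 31 + 28 + 31 + 30 + 31 = 151.
Plus 24 days into June → day 175.

175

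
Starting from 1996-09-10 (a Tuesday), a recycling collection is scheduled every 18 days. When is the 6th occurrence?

1996-12-09

The 6th occurrence is 5 intervals after the first: 5 × 18 = 90 days after 1996-09-10.
September has 30 days — 20 days to the end of September leaves 70.
October has 31 days (39 left).
November has 30 days (9 left).
9 days into December → 1996-12-09.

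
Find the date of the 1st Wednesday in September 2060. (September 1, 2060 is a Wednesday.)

September 2060 begins on a Wednesday, so the first Wednesday is September 1.

2060-09-01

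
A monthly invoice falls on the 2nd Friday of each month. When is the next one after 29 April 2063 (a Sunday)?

April 2063 starts on a Sunday; its first Friday is the 6th, so the 2nd Friday is the 13th — 13 April 2063.
That is not after 29 April 2063, so look at May 2063.
May 2063 starts on a Tuesday; its first Friday is the 4th, so the 2nd Friday is the 11th — 11 May 2063.

11 May 2063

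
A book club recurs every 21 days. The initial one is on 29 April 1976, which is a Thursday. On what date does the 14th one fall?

The 14th occurrence is 13 intervals after the first: 13 × 21 = 273 days after 29 April 1976.
April has 30 days — 1 day to the end of April leaves 272.
May has 31 days (241 left).
June has 30 days (211 left).
July has 31 days (180 left).
August has 31 days (149 left).
September has 30 days (119 left).
October has 31 days (88 left).
November has 30 days (58 left).
December has 31 days (27 left).
27 days into January → 27 January 1977.

27 January 1977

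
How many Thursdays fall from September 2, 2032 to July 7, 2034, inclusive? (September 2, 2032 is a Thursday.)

September 2, 2032 is a Thursday; the first Thursday on or after it is September 2, 2032.
From September 2, 2032 to July 7, 2034: 120 + 365 + 188 = 673 days (rest of 2032, 2033, to July 7, 2034 in 2034).
673 ÷ 7 = 96 full weeks with remainder 1, so 96 more Thursdays after the first → 97.

97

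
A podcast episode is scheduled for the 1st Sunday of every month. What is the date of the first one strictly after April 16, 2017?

May 7, 2017

April 2017 starts on a Saturday, so its 1st Sunday is April 2, 2017 (1 day in).
That is not after April 16, 2017, so look at May 2017.
May 2017 starts on a Monday, so its 1st Sunday is May 7, 2017 (6 days in).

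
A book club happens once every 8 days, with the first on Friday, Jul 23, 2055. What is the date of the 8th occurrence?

The 8th occurrence is 7 intervals after the first: 7 × 8 = 56 days after Jul 23, 2055.
Jul has 31 days — 8 days to the end of Jul leaves 48.
Aug has 31 days (17 left).
17 days into Sep → Sep 17, 2055.

Sep 17, 2055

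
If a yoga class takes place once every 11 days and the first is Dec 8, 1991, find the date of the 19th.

Jun 23, 1992

The 19th occurrence is 18 intervals after the first: 18 × 11 = 198 days after Dec 8, 1991.
Dec has 31 days — 23 days to the end of Dec leaves 175.
Jan has 31 days (144 left).
Feb has 29 days (115 left).
Mar has 31 days (84 left).
Apr has 30 days (54 left).
May has 31 days (23 left).
23 days into Jun → Jun 23, 1992.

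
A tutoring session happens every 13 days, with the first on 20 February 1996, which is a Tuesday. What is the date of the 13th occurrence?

The 13th occurrence is 12 intervals after the first: 12 × 13 = 156 days after 20 February 1996.
February has 29 days — 9 days to the end of February leaves 147.
March has 31 days (116 left).
April has 30 days (86 left).
May has 31 days (55 left).
June has 30 days (25 left).
25 days into July → 25 July 1996.

25 July 1996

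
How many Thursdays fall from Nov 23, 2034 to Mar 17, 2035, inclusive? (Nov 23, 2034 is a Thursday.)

17

Nov 23, 2034 is a Thursday; the first Thursday on or after it is Nov 23, 2034.
From Nov 23, 2034 to Mar 17, 2035: 7 + 31 + 31 + 28 + 17 = 114 days (rest of Nov, Dec, Jan, Feb, Mar).
114 ÷ 7 = 16 full weeks with remainder 2, so 16 more Thursdays after the first → 17.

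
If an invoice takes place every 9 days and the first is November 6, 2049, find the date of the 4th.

The 4th occurrence is 3 intervals after the first: 3 × 9 = 27 days after November 6, 2049.
November has 30 days — 24 days to the end of November leaves 3.
3 days into December → December 3, 2049.

December 3, 2049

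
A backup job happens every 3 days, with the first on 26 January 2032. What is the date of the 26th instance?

The 26th occurrence is 25 intervals after the first: 25 × 3 = 75 days after 26 January 2032.
January has 31 days — 5 days to the end of January leaves 70.
February has 29 days (41 left).
March has 31 days (10 left).
10 days into April → 10 April 2032.

10 April 2032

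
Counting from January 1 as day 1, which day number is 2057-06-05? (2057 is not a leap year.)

Days in months before June: 31 + 28 + 31 + 30 + 31 = 151.
Plus 5 days into June → day 156.

156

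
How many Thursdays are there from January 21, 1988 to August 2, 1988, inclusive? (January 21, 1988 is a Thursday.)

January 21, 1988 is a Thursday; the first Thursday on or after it is January 21, 1988.
From January 21, 1988 to August 2, 1988: 10 + 29 + 31 + 30 + 31 + 30 + 31 + 2 = 194 days (rest of January, February, March, April, May, June, July, August).
194 ÷ 7 = 27 full weeks with remainder 5, so 27 more Thursdays after the first → 28.

28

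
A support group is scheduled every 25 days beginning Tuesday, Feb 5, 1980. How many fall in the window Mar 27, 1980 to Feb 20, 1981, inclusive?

13

Occurrences land 25·i days after Feb 5, 1980 for i = 0, 1, 2, …
Mar 27, 1980 is 51 days after the start; 51 ÷ 25 = 2 remainder 1; since the remainder is 1, round up to i = 3. First occurrence in the window: #4 on Apr 20, 1980 (3×25 = 75 days in).
Feb 20, 1981 is 381 days after the start; 381 ÷ 25 = 15 remainder 6. Last occurrence in the window: #16 on Feb 14, 1981.
Occurrences #4 through #16: 13 in total.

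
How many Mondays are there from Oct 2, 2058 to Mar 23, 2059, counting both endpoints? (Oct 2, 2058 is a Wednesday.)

24

Oct 2, 2058 is a Wednesday; the first Monday on or after it is Oct 7, 2058 (5 days later).
From Oct 7, 2058 to Mar 23, 2059: 24 + 30 + 31 + 31 + 28 + 23 = 167 days (rest of Oct, Nov, Dec, Jan, Feb, Mar).
167 ÷ 7 = 23 full weeks with remainder 6, so 23 more Mondays after the first → 24.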